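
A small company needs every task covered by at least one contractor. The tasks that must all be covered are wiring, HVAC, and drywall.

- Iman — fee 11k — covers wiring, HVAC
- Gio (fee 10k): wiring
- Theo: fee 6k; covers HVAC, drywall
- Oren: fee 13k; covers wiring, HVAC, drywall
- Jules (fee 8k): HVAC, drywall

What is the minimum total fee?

This is a weighted set-cover instance.
The greedy cost-per-new-task heuristic would pick Theo and Gio for 16, but a cheaper cover exists.
Oren alone covers wiring, HVAC, drywall — every task.
Total fee: 13.
No cover costs less than 13.

13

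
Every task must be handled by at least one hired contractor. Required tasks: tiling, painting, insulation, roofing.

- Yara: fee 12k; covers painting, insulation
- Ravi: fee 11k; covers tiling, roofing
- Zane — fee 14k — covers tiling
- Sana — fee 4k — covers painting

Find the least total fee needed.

Choose Yara and Ravi: together they cover tiling, painting, insulation, roofing — every task.
Total fee: 12 + 11 = 23.

23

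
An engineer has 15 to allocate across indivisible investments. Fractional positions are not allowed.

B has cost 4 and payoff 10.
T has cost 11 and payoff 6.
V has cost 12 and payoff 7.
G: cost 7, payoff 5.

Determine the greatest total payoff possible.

Allowing fractional choices, the relaxed optimum would be about 17.3, but investments are indivisible.
B: cost 4 ≤ 15, payoff 10.
B + G: cost 4 + 7 = 11 ≤ 15, payoff 10 + 5 = 15.
B + T: cost 4 + 11 = 15 ≤ 15, payoff 10 + 6 = 16.
Best is B and T with total payoff 16.

16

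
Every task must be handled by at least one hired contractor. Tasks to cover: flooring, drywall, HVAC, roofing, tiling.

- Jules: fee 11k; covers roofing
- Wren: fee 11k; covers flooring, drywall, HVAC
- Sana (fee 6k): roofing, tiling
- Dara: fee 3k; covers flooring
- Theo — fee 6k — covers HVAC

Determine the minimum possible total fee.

The greedy cost-per-new-task heuristic would pick Sana, Dara, and Wren for 20, but a cheaper cover exists.
Choose Wren and Sana: together they cover flooring, drywall, HVAC, roofing, tiling — every task.
Total fee: 11 + 6 = 17.
No cover costs less than 17.

17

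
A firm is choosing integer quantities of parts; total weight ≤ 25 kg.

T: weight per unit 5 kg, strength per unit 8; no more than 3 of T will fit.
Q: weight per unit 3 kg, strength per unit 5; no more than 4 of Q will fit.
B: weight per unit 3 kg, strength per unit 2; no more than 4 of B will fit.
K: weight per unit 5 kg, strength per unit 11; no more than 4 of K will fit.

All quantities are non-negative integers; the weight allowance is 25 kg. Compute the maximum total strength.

52

This is a bounded integer knapsack.
K has the best ratio (11/5); taking only K gives at most 4×11 = 44 (stopped by the supply cap of 4).
Mixing does better — 1×T and 4×K: weight 25 ≤ 25, strength 1·8 + 4·11 = 52.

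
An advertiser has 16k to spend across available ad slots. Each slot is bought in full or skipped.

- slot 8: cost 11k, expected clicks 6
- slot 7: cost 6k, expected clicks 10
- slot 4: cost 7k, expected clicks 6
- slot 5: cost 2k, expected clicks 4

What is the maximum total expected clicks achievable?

Allowing fractional choices, the relaxed optimum would be about 20.5, but ad slots are indivisible.
slot 7 + slot 4: cost 6 + 7 = 13 ≤ 16, expected clicks 10 + 6 = 16.
slot 7 + slot 4 + slot 5: cost 6 + 7 + 2 = 15 ≤ 16, expected clicks 10 + 6 + 4 = 20.
Best is slot 7, slot 4, and slot 5 with total expected clicks 20.

20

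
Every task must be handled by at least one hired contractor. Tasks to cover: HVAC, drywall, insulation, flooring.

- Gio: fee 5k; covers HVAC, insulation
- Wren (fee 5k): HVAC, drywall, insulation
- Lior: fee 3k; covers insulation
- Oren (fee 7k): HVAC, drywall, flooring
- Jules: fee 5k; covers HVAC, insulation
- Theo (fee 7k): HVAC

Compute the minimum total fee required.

Choose Lior and Oren: together they cover HVAC, drywall, insulation, flooring — every task.
Total fee: 3 + 7 = 10.

10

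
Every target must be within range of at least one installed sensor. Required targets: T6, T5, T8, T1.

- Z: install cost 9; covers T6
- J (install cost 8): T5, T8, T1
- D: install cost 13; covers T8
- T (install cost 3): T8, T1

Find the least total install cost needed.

17

The greedy cost-per-new-target heuristic would pick T, J, and Z for 20, but a cheaper cover exists.
Choose Z and J: together they cover T6, T5, T8, T1 — every target.
Total install cost: 9 + 8 = 17.
No cover costs less than 17.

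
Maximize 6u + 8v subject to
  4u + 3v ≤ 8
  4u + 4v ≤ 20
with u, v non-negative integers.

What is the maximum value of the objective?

16

The continuous relaxation peaks at (0, 2.67) with value 21.33; rounding to a feasible lattice point costs some objective.
(u,v)=(0,2): 4·0+3·2=6≤8, 4·0+4·2=8≤20, objective 16.
(u,v)=(1,1): 4·1+3·1=7≤8, 4·1+4·1=8≤20, objective 14.
(u,v)=(0,1): 4·0+3·1=3≤8, 4·0+4·1=4≤20, objective 8.
No feasible integer point exceeds 16.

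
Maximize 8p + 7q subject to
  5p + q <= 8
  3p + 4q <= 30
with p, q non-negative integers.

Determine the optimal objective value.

49

Relaxing integrality, the LP optimum is 52.82 at (p,q) = (0.118, 7.41), which is not an integer point.
(p,q)=(0,7): 5·0+1·7=7≤8, 3·0+4·7=28≤30, objective 49.
(p,q)=(0,6): 5·0+1·6=6≤8, 3·0+4·6=24≤30, objective 42.
No feasible integer point exceeds 49.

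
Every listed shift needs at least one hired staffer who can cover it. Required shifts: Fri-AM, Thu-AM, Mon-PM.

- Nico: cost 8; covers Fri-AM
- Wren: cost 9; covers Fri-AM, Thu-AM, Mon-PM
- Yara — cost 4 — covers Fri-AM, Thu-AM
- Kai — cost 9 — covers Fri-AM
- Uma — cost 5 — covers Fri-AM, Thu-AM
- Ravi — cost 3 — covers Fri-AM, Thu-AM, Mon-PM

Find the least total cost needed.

Ravi alone covers Fri-AM, Thu-AM, Mon-PM — every shift.
Total cost: 3.
No cover costs less than 3.

3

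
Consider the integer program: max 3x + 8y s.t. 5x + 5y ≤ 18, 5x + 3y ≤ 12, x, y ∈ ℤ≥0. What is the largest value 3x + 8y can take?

24

Relaxing integrality, the LP optimum is 28.80 at (x,y) = (0, 3.6), which is not an integer point.
(x,y)=(0,3): 5·0+5·3=15≤18, 5·0+3·3=9≤12, objective 24.
(x,y)=(1,2): 5·1+5·2=15≤18, 5·1+3·2=11≤12, objective 19.
(x,y)=(0,2): 5·0+5·2=10≤18, 5·0+3·2=6≤12, objective 16.
No feasible integer point exceeds 24.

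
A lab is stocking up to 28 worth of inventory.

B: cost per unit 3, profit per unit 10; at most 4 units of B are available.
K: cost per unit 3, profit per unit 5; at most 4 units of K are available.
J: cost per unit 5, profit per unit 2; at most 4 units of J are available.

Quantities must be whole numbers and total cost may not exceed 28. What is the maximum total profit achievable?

4×B, 3×K, and 1×J: cost 26 ≤ 28, profit 4·10 + 3·5 + 1·2 = 57.
4×B and 4×K: cost 24 ≤ 28, profit 4·10 + 4·5 = 60.
Best is 60.

60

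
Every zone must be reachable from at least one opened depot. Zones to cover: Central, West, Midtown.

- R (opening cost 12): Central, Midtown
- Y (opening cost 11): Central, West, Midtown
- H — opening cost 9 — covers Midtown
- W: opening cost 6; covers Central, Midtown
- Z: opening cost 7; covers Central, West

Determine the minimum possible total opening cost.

The greedy cost-per-new-zone heuristic would pick W and Z for 13, but a cheaper cover exists.
Y alone covers Central, West, Midtown — every zone.
Total opening cost: 11.
No cover costs less than 11.

11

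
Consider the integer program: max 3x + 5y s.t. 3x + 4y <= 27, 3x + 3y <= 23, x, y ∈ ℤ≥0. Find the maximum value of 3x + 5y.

33

(x,y)=(1,6): 3·1+4·6=27≤27, 3·1+3·6=21≤23, objective 33.
(x,y)=(2,5): 3·2+4·5=26≤27, 3·2+3·5=21≤23, objective 31.
(x,y)=(0,6): 3·0+4·6=24≤27, 3·0+3·6=18≤23, objective 30.
The best lattice point is (1,6), giving 33.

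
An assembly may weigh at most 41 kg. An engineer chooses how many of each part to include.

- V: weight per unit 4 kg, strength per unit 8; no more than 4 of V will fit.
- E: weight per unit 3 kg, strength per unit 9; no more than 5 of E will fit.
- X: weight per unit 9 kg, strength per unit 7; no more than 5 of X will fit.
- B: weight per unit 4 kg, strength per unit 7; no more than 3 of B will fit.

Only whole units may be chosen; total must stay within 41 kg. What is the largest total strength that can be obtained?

91

This is a bounded integer knapsack.
3×V, 5×E, and 3×B: weight 39 ≤ 41, strength 3·8 + 5·9 + 3·7 = 90.
4×V, 5×E, and 2×B: weight 39 ≤ 41, strength 4·8 + 5·9 + 2·7 = 91.
Best is 91.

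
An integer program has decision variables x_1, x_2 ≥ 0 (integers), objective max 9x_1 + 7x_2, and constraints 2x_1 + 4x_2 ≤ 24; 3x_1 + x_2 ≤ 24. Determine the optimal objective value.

The continuous relaxation peaks at (7.2, 2.4) with value 81.60; rounding to a feasible lattice point costs some objective.
(x_1,x_2)=(7,2): 2·7+4·2=22≤24, 3·7+1·2=23≤24, objective 77.
(x_1,x_2)=(6,3): 2·6+4·3=24≤24, 3·6+1·3=21≤24, objective 75.
(x_1,x_2)=(7,1): 2·7+4·1=18≤24, 3·7+1·1=22≤24, objective 70.
Maximum is 77 at (x_1,x_2)=(7,2).

77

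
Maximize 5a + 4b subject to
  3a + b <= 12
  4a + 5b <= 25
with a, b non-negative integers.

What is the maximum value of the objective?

The continuous relaxation peaks at (3.18, 2.45) with value 25.73; rounding to a feasible lattice point costs some objective.
(a,b)=(3,2): 3·3+1·2=11≤12, 4·3+5·2=22≤25, objective 23.
(a,b)=(2,3): 3·2+1·3=9≤12, 4·2+5·3=23≤25, objective 22.
No feasible integer point exceeds 23.

23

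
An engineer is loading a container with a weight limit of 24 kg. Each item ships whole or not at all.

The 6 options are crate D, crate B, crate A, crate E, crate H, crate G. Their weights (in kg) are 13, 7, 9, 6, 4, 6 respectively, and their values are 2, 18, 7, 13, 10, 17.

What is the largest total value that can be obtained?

Allowing fractional choices, the relaxed optimum would be about 58.8, but items are indivisible.
crate B + crate H + crate G: weight 7 + 4 + 6 = 17 ≤ 24, value 18 + 10 + 17 = 45.
crate B + crate E + crate G: weight 7 + 6 + 6 = 19 ≤ 24, value 18 + 13 + 17 = 48.
crate B + crate E + crate H + crate G: weight 7 + 6 + 4 + 6 = 23 ≤ 24, value 18 + 13 + 10 + 17 = 58.
Best is crate B, crate E, crate H, and crate G with total value 58.

58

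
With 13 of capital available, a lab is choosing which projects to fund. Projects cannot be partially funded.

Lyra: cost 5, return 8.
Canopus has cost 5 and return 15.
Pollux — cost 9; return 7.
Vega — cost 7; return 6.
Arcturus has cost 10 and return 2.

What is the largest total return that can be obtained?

23

Take Lyra and Canopus: cost 5 + 5 = 10 ≤ 13, return 8 + 15 = 23.
No other feasible combination does better.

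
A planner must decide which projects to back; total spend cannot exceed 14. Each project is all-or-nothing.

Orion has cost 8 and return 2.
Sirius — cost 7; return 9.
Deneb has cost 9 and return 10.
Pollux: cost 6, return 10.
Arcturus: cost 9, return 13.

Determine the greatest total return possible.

Treat it as a binary knapsack problem.
Take Sirius and Pollux: cost 7 + 6 = 13 ≤ 14, return 9 + 10 = 19.
No other feasible combination does better.

19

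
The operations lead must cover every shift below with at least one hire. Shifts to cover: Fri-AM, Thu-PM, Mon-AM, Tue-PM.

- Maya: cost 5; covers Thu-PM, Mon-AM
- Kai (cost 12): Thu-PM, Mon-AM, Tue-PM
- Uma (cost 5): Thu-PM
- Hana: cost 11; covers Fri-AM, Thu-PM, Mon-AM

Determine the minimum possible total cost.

This is a weighted set-cover instance.
Choose Kai and Hana: together they cover Fri-AM, Thu-PM, Mon-AM, Tue-PM — every shift.
Total cost: 12 + 11 = 23.

23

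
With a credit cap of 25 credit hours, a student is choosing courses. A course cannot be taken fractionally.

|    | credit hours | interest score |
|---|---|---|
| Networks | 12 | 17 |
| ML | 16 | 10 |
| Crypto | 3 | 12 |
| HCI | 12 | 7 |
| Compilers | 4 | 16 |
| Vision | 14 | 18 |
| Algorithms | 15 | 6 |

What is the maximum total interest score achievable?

Take Crypto, Compilers, and Vision: credit hours 3 + 4 + 14 = 21 ≤ 25, interest score 12 + 16 + 18 = 46.
No other feasible combination does better.

46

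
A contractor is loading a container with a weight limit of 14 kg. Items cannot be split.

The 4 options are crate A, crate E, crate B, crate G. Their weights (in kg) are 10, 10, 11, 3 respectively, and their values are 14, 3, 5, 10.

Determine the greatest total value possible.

24

Take crate A and crate G: weight 10 + 3 = 13 ≤ 14, value 14 + 10 = 24.
No other feasible combination does better.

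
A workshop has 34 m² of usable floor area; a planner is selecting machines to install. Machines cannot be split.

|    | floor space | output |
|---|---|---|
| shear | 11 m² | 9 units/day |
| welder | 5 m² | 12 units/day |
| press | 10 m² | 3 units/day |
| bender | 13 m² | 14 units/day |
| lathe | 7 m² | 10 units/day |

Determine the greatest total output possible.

Treat it as a binary knapsack problem.
Take welder, bender, and lathe: floor space 5 + 13 + 7 = 25 ≤ 34, output 12 + 14 + 10 = 36.
No other feasible combination does better.

36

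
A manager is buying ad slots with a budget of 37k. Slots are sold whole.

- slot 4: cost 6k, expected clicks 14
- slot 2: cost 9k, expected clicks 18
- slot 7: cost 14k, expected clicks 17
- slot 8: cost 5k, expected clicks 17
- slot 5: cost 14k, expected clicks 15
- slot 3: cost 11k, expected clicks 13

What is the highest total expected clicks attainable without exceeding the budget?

66

Treat it as a binary knapsack problem.
slot 4 + slot 2 + slot 8 + slot 3: cost 6 + 9 + 5 + 11 = 31 ≤ 37, expected clicks 14 + 18 + 17 + 13 = 62.
slot 4 + slot 2 + slot 7 + slot 8: cost 6 + 9 + 14 + 5 = 34 ≤ 37, expected clicks 14 + 18 + 17 + 17 = 66.
slot 4 + slot 2 + slot 8 + slot 5: cost 6 + 9 + 5 + 14 = 34 ≤ 37, expected clicks 14 + 18 + 17 + 15 = 64.
Best is slot 4, slot 2, slot 7, and slot 8 with total expected clicks 66.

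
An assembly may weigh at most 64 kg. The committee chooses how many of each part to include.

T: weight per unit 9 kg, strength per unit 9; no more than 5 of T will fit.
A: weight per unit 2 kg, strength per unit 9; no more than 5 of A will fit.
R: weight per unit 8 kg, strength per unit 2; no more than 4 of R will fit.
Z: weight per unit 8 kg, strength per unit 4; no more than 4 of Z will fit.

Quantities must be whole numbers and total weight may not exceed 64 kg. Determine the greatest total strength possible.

This is a bounded integer knapsack.
A has the best ratio (9/2); taking only A gives at most 5×9 = 45 (stopped by the supply cap of 5).
Mixing does better — 5×T, 5×A, and 1×Z: weight 63 ≤ 64, strength 5·9 + 5·9 + 1·4 = 94.

94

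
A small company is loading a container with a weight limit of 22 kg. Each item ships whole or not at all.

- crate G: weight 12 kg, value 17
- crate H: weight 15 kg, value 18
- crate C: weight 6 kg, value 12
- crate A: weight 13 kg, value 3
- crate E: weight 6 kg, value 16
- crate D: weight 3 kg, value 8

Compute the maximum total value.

Take crate G, crate E, and crate D: weight 12 + 6 + 3 = 21 ≤ 22, value 17 + 16 + 8 = 41.
No other feasible combination does better.

41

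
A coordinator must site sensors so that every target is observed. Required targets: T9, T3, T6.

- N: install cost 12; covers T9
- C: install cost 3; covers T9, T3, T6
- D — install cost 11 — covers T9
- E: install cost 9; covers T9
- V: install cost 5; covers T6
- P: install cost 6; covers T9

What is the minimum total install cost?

C alone covers T9, T3, T6 — every target.
Total install cost: 3.
No cover costs less than 3.

3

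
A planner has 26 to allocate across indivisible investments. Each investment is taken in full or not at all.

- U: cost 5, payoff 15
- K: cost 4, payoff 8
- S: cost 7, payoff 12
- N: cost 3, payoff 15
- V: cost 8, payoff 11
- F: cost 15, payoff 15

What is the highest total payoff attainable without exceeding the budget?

This is an integer program with binary decision variables.
Take U, S, N, and V: cost 5 + 7 + 3 + 8 = 23 ≤ 26, payoff 15 + 12 + 15 + 11 = 53.
No other feasible combination does better.

53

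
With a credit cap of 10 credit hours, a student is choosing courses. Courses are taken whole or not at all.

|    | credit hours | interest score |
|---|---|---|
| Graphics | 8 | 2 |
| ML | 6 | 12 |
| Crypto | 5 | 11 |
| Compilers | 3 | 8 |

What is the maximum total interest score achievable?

Take ML and Compilers: credit hours 6 + 3 = 9 ≤ 10, interest score 12 + 8 = 20.
No other feasible combination does better.

20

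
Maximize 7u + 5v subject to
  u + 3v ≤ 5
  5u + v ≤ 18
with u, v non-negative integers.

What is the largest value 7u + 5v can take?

21

The continuous relaxation peaks at (3.5, 0.5) with value 27.00; rounding to a feasible lattice point costs some objective.
(u,v)=(3,0): 1·3+3·0=3≤5, 5·3+1·0=15≤18, objective 21.
(u,v)=(2,1): 1·2+3·1=5≤5, 5·2+1·1=11≤18, objective 19.
(u,v)=(2,0): 1·2+3·0=2≤5, 5·2+1·0=10≤18, objective 14.
No feasible integer point exceeds 21.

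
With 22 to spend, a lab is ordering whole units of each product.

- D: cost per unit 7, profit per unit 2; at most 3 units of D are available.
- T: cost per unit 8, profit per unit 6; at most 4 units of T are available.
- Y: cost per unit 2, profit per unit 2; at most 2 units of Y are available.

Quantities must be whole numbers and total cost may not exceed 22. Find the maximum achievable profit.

16

This is a bounded integer knapsack.
2×T and 2×Y: cost 20 ≤ 22, profit 2·6 + 2·2 = 16.
2×T and 1×Y: cost 18 ≤ 22, profit 2·6 + 1·2 = 14.
Best is 16.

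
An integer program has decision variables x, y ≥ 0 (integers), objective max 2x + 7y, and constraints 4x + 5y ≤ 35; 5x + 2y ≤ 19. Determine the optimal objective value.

(x,y)=(0,7): 4·0+5·7=35≤35, 5·0+2·7=14≤19, objective 49.
(x,y)=(1,6): 4·1+5·6=34≤35, 5·1+2·6=17≤19, objective 44.
Maximum is 49 at (x,y)=(0,7).

49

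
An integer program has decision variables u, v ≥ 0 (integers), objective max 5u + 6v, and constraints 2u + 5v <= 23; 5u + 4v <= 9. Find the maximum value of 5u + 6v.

The continuous relaxation peaks at (0, 2.25) with value 13.50; rounding to a feasible lattice point costs some objective.
(u,v)=(0,2): 2·0+5·2=10≤23, 5·0+4·2=8≤9, objective 12.
(u,v)=(1,1): 2·1+5·1=7≤23, 5·1+4·1=9≤9, objective 11.
(u,v)=(0,1): 2·0+5·1=5≤23, 5·0+4·1=4≤9, objective 6.
The best lattice point is (0,2), giving 12.

12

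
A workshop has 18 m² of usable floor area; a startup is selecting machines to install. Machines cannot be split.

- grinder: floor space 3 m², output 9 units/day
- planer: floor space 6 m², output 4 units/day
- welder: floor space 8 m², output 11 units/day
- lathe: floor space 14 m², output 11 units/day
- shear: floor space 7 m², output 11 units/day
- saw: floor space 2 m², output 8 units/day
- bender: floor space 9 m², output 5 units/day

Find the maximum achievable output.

This is an integer program with binary decision variables.
grinder + welder + shear: floor space 3 + 8 + 7 = 18 ≤ 18, output 9 + 11 + 11 = 31.
grinder + planer + shear + saw: floor space 3 + 6 + 7 + 2 = 18 ≤ 18, output 9 + 4 + 11 + 8 = 32.
Best is grinder, planer, shear, and saw with total output 32.

32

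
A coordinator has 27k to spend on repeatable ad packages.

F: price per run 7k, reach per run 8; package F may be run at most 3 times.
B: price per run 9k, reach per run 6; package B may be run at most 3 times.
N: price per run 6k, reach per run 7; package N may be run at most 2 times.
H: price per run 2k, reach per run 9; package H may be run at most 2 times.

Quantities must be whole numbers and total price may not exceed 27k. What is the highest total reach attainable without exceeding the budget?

This is a bounded integer knapsack.
H has the best ratio (9/2); taking only H gives at most 2×9 = 18 (stopped by the supply cap of 2).
Mixing does better — 3×F and 2×H: price 25 ≤ 27, reach 3·8 + 2·9 = 42.

42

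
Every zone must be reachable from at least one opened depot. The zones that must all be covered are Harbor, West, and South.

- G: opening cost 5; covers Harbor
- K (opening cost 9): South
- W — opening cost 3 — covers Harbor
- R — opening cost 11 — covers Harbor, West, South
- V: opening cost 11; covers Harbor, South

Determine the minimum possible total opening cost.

11

The greedy cost-per-new-zone heuristic would pick W and R for 14, but a cheaper cover exists.
R alone covers Harbor, West, South — every zone.
Total opening cost: 11.
No cover costs less than 11.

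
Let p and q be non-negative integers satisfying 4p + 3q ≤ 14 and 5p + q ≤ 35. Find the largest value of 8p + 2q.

24

(p,q)=(3,0) is feasible, giving 24.
(p,q)=(2,1) is feasible, giving 18.
(p,q)=(2,0) is feasible, giving 16.
Maximum is 24 at (p,q)=(3,0).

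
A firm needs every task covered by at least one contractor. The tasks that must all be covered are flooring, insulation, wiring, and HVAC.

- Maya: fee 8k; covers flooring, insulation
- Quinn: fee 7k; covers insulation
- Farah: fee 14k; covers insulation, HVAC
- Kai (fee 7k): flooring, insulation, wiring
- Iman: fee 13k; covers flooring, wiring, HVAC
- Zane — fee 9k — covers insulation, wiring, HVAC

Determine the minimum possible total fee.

16

Choose Kai and Zane: together they cover flooring, insulation, wiring, HVAC — every task.
Total fee: 7 + 9 = 16.
No cover costs less than 16.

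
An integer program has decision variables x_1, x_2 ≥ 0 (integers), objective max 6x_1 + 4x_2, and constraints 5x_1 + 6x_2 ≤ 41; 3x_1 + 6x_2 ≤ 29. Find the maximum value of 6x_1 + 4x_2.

(x_1,x_2)=(8,0): 5·8+6·0=40≤41, 3·8+6·0=24≤29, objective 48.
(x_1,x_2)=(7,1): 5·7+6·1=41≤41, 3·7+6·1=27≤29, objective 46.
(x_1,x_2)=(7,0): 5·7+6·0=35≤41, 3·7+6·0=21≤29, objective 42.
Maximum is 48 at (x_1,x_2)=(8,0).

48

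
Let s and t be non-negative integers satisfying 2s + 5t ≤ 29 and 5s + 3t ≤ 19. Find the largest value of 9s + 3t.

30

The continuous relaxation peaks at (3.8, 0) with value 34.20; rounding to a feasible lattice point costs some objective.
(s,t)=(3,1): 2·3+5·1=11≤29, 5·3+3·1=18≤19, objective 30.
(s,t)=(3,0): 2·3+5·0=6≤29, 5·3+3·0=15≤19, objective 27.
(s,t)=(2,2): 2·2+5·2=14≤29, 5·2+3·2=16≤19, objective 24.
(s,t)=(2,1): 2·2+5·1=9≤29, 5·2+3·1=13≤19, objective 21.
The best lattice point is (3,1), giving 30.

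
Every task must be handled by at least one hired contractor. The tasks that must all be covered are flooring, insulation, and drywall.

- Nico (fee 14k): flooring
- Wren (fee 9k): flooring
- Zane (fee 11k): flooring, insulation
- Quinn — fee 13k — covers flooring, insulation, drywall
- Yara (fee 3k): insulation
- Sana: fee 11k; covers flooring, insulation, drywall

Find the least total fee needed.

The greedy cost-per-new-task heuristic would pick Yara and Sana for 14, but a cheaper cover exists.
Sana alone covers flooring, insulation, drywall — every task.
Total fee: 11.
No cover costs less than 11.

11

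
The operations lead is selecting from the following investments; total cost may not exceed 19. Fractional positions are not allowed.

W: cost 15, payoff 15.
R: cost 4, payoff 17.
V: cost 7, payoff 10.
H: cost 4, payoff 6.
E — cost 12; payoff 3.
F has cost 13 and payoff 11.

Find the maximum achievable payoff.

33

R + F: cost 4 + 13 = 17 ≤ 19, payoff 17 + 11 = 28.
W + R: cost 15 + 4 = 19 ≤ 19, payoff 15 + 17 = 32.
R + V + H: cost 4 + 7 + 4 = 15 ≤ 19, payoff 17 + 10 + 6 = 33.
Best is R, V, and H with total payoff 33.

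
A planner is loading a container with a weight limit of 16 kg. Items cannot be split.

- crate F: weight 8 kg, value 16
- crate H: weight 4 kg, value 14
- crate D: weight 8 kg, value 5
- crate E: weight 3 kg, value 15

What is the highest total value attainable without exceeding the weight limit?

This is a 0-1 knapsack instance.
Allowing fractional choices, the relaxed optimum would be about 45.6, but items are indivisible.
crate F + crate H + crate E: weight 8 + 4 + 3 = 15 ≤ 16, value 16 + 14 + 15 = 45.
crate F + crate E: weight 8 + 3 = 11 ≤ 16, value 16 + 15 = 31.
crate H + crate D + crate E: weight 4 + 8 + 3 = 15 ≤ 16, value 14 + 5 + 15 = 34.
Best is crate F, crate H, and crate E with total value 45.

45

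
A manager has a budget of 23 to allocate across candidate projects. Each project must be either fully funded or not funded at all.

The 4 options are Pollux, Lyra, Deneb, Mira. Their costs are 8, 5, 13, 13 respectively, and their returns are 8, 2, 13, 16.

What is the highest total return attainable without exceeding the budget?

24

Take Pollux and Mira: cost 8 + 13 = 21 ≤ 23, return 8 + 16 = 24.
No other feasible combination does better.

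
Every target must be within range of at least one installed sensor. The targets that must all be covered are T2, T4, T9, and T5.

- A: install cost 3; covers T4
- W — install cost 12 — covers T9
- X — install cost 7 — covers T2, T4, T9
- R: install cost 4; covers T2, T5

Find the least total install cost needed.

11

The greedy cost-per-new-target heuristic would pick R, A, and X for 14, but a cheaper cover exists.
Choose X and R: together they cover T2, T4, T9, T5 — every target.
Total install cost: 7 + 4 = 11.
No cover costs less than 11.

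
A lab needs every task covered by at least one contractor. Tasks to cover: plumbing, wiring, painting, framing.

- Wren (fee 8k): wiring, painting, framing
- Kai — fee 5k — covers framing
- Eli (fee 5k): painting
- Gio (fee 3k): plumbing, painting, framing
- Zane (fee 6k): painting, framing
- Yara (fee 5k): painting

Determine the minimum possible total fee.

Choose Wren and Gio: together they cover plumbing, wiring, painting, framing — every task.
Total fee: 8 + 3 = 11.

11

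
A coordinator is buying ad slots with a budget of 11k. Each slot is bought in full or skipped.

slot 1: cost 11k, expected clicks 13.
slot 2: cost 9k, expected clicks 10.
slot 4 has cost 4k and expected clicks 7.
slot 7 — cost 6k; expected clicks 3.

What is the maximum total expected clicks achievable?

Treat it as a binary knapsack problem.
Take slot 1: cost 11 ≤ 11, expected clicks 13.
No other feasible combination does better.

13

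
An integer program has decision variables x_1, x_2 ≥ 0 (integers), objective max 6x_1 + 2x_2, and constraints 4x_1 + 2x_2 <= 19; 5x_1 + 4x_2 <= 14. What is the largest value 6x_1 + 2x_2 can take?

14

(x_1,x_2)=(2,1): 4·2+2·1=10≤19, 5·2+4·1=14≤14, objective 14.
(x_1,x_2)=(2,0): 4·2+2·0=8≤19, 5·2+4·0=10≤14, objective 12.
(x_1,x_2)=(1,2): 4·1+2·2=8≤19, 5·1+4·2=13≤14, objective 10.
No feasible integer point exceeds 14.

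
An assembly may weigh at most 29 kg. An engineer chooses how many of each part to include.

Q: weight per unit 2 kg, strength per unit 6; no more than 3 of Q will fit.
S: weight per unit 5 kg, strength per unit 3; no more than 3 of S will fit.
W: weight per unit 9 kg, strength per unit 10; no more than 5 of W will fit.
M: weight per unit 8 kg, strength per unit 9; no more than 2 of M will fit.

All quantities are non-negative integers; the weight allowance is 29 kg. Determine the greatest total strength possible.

41

Q has the best ratio (6/2); taking only Q gives at most 3×6 = 18 (stopped by the supply cap of 3).
Mixing does better — 3×Q, 1×S, and 2×W: weight 29 ≤ 29, strength 3·6 + 1·3 + 2·10 = 41.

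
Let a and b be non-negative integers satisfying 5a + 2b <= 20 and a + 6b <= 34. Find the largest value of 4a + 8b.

The continuous relaxation peaks at (1.86, 5.36) with value 50.29; rounding to a feasible lattice point costs some objective.
(a,b)=(2,5): 5·2+2·5=20≤20, 1·2+6·5=32≤34, objective 48.
(a,b)=(1,5): 5·1+2·5=15≤20, 1·1+6·5=31≤34, objective 44.
(a,b)=(2,4): 5·2+2·4=18≤20, 1·2+6·4=26≤34, objective 40.
No feasible integer point exceeds 48.

48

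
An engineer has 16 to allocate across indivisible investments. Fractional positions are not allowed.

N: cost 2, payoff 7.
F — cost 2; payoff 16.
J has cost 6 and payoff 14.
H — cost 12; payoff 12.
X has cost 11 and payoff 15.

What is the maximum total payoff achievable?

Allowing fractional choices, the relaxed optimum would be about 45.2, but investments are indivisible.
N + F + X: cost 2 + 2 + 11 = 15 ≤ 16, payoff 7 + 16 + 15 = 38.
N + F + J: cost 2 + 2 + 6 = 10 ≤ 16, payoff 7 + 16 + 14 = 37.
Best is N, F, and X with total payoff 38.

38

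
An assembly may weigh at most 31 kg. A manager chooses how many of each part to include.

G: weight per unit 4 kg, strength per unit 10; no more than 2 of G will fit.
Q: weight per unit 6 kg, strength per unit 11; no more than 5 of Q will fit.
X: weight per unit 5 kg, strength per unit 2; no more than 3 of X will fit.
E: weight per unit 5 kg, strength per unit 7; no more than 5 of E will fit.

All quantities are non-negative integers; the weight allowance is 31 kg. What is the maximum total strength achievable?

60

G has the best ratio (10/4); taking only G gives at most 2×10 = 20 (stopped by the supply cap of 2).
Mixing does better — 2×G, 3×Q, and 1×E: weight 31 ≤ 31, strength 2·10 + 3·11 + 1·7 = 60.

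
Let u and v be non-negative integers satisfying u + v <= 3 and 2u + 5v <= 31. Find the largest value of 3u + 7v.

21

(u,v)=(0,3): 1·0+1·3=3≤3, 2·0+5·3=15≤31, objective 21.
(u,v)=(1,2): 1·1+1·2=3≤3, 2·1+5·2=12≤31, objective 17.
(u,v)=(0,2): 1·0+1·2=2≤3, 2·0+5·2=10≤31, objective 14.
Maximum is 21 at (u,v)=(0,3).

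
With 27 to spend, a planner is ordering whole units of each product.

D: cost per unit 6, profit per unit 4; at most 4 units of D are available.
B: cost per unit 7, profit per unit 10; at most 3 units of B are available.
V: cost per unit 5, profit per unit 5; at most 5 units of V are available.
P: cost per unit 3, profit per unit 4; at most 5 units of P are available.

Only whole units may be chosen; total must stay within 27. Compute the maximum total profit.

2×B and 4×P: cost 26 ≤ 27, profit 2·10 + 4·4 = 36.
3×B and 2×P: cost 27 ≤ 27, profit 3·10 + 2·4 = 38.
Best is 38.

38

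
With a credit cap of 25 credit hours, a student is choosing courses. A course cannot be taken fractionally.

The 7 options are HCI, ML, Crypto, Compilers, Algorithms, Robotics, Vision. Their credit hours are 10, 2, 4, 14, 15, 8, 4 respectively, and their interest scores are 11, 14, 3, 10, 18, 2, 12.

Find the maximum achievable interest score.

Take ML, Crypto, Algorithms, and Vision: credit hours 2 + 4 + 15 + 4 = 25 ≤ 25, interest score 14 + 3 + 18 + 12 = 47.
No other feasible combination does better.

47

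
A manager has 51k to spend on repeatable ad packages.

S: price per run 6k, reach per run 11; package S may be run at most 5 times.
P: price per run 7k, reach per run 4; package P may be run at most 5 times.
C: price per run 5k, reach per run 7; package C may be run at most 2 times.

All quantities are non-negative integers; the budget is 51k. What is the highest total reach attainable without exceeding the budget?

73

S has the best ratio (11/6); taking only S gives at most 5×11 = 55 (stopped by the supply cap of 5).
Mixing does better — 5×S, 1×P, and 2×C: price 47 ≤ 51, reach 5·11 + 1·4 + 2·7 = 73.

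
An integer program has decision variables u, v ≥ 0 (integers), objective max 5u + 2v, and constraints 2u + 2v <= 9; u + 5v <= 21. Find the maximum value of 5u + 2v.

Relaxing integrality, the LP optimum is 22.50 at (u,v) = (4.5, 0), which is not an integer point.
(u,v)=(4,0) is feasible, giving 20.
(u,v)=(3,1) is feasible, giving 17.
(u,v)=(3,0) is feasible, giving 15.
No feasible integer point exceeds 20.

20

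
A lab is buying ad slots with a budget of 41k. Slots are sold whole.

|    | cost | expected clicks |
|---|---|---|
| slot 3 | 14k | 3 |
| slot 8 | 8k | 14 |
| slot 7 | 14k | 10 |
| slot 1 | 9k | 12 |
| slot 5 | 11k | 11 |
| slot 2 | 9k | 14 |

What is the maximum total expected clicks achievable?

Take slot 8, slot 1, slot 5, and slot 2: cost 8 + 9 + 11 + 9 = 37 ≤ 41, expected clicks 14 + 12 + 11 + 14 = 51.
No other feasible combination does better.

51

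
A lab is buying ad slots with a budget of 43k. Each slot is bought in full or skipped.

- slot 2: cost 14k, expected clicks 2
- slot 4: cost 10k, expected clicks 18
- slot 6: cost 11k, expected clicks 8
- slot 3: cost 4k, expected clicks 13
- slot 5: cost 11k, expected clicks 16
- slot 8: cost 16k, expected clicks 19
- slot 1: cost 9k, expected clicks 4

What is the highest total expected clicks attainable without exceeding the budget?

66

This is an integer program with binary decision variables.
slot 4 + slot 6 + slot 3 + slot 8: cost 10 + 11 + 4 + 16 = 41 ≤ 43, expected clicks 18 + 8 + 13 + 19 = 58.
slot 4 + slot 3 + slot 5 + slot 8: cost 10 + 4 + 11 + 16 = 41 ≤ 43, expected clicks 18 + 13 + 16 + 19 = 66.
slot 6 + slot 3 + slot 5 + slot 8: cost 11 + 4 + 11 + 16 = 42 ≤ 43, expected clicks 8 + 13 + 16 + 19 = 56.
Best is slot 4, slot 3, slot 5, and slot 8 with total expected clicks 66.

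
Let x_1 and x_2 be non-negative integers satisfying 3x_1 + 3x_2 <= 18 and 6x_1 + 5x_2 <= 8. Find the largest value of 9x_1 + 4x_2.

9

(x_1,x_2)=(1,0): 3·1+3·0=3≤18, 6·1+5·0=6≤8, objective 9.
(x_1,x_2)=(0,1): 3·0+3·1=3≤18, 6·0+5·1=5≤8, objective 4.
(x_1,x_2)=(0,0): 3·0+3·0=0≤18, 6·0+5·0=0≤8, objective 0.
The best lattice point is (1,0), giving 9.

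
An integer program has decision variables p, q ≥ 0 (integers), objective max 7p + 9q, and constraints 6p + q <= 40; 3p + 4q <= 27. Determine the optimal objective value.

The continuous relaxation peaks at (6.33, 2) with value 62.33; rounding to a feasible lattice point costs some objective.
(p,q)=(5,3): 6·5+1·3=33≤40, 3·5+4·3=27≤27, objective 62.
(p,q)=(6,2): 6·6+1·2=38≤40, 3·6+4·2=26≤27, objective 60.
(p,q)=(4,3): 6·4+1·3=27≤40, 3·4+4·3=24≤27, objective 55.
(p,q)=(5,2): 6·5+1·2=32≤40, 3·5+4·2=23≤27, objective 53.
The best lattice point is (5,3), giving 62.

62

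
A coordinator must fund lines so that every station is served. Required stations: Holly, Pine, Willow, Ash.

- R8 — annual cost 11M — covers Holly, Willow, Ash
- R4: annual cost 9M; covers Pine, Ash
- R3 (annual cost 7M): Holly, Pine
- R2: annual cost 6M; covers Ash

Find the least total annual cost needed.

This is an integer covering problem.
Choose R8 and R3: together they cover Holly, Pine, Willow, Ash — every station.
Total annual cost: 11 + 7 = 18.
No cover costs less than 18.

18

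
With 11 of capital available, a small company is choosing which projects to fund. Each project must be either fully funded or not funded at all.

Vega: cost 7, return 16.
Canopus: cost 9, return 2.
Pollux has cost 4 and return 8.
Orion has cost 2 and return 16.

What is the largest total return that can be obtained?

32

Take Vega and Orion: cost 7 + 2 = 9 ≤ 11, return 16 + 16 = 32.
No other feasible combination does better.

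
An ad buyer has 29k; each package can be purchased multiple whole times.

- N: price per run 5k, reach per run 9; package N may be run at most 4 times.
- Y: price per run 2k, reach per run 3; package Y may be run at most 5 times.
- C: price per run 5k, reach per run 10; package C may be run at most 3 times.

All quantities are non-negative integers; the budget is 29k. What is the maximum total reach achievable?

C has the best ratio (10/5); taking only C gives at most 3×10 = 30 (stopped by the supply cap of 3).
Mixing does better — 2×N, 2×Y, and 3×C: price 29 ≤ 29, reach 2·9 + 2·3 + 3·10 = 54.

54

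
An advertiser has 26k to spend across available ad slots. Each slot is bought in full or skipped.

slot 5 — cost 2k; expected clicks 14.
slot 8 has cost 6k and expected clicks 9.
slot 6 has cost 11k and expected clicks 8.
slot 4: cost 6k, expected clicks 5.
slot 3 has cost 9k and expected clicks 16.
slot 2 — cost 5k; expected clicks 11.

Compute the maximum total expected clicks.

50

This is a 0-1 knapsack instance.
slot 5 + slot 8 + slot 3 + slot 2: cost 2 + 6 + 9 + 5 = 22 ≤ 26, expected clicks 14 + 9 + 16 + 11 = 50.
slot 5 + slot 4 + slot 3 + slot 2: cost 2 + 6 + 9 + 5 = 22 ≤ 26, expected clicks 14 + 5 + 16 + 11 = 46.
Best is slot 5, slot 8, slot 3, and slot 2 with total expected clicks 50.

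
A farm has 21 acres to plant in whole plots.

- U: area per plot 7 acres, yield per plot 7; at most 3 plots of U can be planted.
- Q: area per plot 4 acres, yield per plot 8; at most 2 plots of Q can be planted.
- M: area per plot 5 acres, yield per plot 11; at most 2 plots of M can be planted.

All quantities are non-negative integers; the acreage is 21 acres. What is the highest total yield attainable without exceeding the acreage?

38

2×Q and 2×M: area 18 ≤ 21, yield 2·8 + 2·11 = 38.
1×U, 1×Q, and 2×M: area 21 ≤ 21, yield 1·7 + 1·8 + 2·11 = 37.
Best is 38.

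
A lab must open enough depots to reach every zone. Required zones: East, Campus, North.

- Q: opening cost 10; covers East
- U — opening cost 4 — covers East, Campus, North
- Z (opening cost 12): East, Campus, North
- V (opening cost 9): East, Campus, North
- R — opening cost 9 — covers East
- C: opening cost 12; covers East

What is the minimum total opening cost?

U alone covers East, Campus, North — every zone.
Total opening cost: 4.
No cover costs less than 4.

4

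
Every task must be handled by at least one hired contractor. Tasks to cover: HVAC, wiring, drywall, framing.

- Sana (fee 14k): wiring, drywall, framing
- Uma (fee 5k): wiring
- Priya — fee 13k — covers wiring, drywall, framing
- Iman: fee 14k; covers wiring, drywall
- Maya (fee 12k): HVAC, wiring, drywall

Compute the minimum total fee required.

25

Choose Priya and Maya: together they cover HVAC, wiring, drywall, framing — every task.
Total fee: 13 + 12 = 25.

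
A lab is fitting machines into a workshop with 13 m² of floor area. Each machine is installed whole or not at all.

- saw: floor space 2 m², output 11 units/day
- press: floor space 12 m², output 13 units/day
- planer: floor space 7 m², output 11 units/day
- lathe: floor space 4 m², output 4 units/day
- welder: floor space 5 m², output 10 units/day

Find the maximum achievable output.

Allowing fractional choices, the relaxed optimum would be about 30.4, but machines are indivisible.
saw + planer + lathe: floor space 2 + 7 + 4 = 13 ≤ 13, output 11 + 11 + 4 = 26.
saw + lathe + welder: floor space 2 + 4 + 5 = 11 ≤ 13, output 11 + 4 + 10 = 25.
Best is saw, planer, and lathe with total output 26.

26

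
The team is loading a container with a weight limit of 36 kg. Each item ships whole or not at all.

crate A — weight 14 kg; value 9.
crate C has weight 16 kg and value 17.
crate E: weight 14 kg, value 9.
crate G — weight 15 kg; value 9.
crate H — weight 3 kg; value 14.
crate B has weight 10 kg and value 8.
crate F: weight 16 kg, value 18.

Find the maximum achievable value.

49

crate A + crate H + crate F: weight 14 + 3 + 16 = 33 ≤ 36, value 9 + 14 + 18 = 41.
crate E + crate H + crate F: weight 14 + 3 + 16 = 33 ≤ 36, value 9 + 14 + 18 = 41.
crate C + crate H + crate F: weight 16 + 3 + 16 = 35 ≤ 36, value 17 + 14 + 18 = 49.
Best is crate C, crate H, and crate F with total value 49.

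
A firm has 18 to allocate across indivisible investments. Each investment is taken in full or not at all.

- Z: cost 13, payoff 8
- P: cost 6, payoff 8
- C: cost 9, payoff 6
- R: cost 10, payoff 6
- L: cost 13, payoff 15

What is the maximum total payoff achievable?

L: cost 13 ≤ 18, payoff 15.
P + C: cost 6 + 9 = 15 ≤ 18, payoff 8 + 6 = 14.
P + R: cost 6 + 10 = 16 ≤ 18, payoff 8 + 6 = 14.
Best is L with total payoff 15.

15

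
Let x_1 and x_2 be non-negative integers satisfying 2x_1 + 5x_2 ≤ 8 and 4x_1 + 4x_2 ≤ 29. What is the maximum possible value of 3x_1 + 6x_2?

(x_1,x_2)=(4,0) is feasible, giving 12.
(x_1,x_2)=(3,0) is feasible, giving 9.
No feasible integer point exceeds 12.

12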